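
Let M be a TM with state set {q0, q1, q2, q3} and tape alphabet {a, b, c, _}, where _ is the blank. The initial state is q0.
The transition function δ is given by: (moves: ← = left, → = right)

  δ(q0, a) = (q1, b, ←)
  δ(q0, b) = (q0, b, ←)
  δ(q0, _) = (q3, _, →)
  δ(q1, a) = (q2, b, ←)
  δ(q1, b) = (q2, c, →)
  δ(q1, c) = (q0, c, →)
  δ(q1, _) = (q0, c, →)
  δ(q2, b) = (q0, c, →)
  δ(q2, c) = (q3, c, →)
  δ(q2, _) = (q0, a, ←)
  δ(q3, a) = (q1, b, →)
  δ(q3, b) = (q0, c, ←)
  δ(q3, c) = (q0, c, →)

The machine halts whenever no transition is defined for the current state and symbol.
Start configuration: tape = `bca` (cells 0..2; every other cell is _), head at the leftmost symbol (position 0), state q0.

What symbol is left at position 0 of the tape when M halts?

c

state=q0 head=0 tape=_[b]ca   (q0,b)→(q0,b,←)
state=q0 head=-1 tape=[_]bca   (q0,_)→(q3,_,→)
state=q3 head=0 tape=_[b]ca   (q3,b)→(q0,c,←)
state=q0 head=-1 tape=[_]cca   (q0,_)→(q3,_,→)
state=q3 head=0 tape=_[c]ca   (q3,c)→(q0,c,→)
state=q0 head=1 tape=_c[c]a
Cell 0 holds c when M halts.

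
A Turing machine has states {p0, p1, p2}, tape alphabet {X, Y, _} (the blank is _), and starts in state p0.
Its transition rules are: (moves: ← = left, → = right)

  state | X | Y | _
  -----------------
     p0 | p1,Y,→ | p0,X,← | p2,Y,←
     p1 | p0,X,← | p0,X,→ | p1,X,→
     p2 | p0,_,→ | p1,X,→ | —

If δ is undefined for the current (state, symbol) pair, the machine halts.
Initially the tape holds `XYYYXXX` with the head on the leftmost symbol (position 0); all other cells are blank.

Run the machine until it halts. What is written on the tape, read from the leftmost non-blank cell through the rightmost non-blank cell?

state=p0 head=0 tape=__[X]YYYXXX   (p0,X)→(p1,Y,→)
state=p1 head=1 tape=__Y[Y]YYXXX   (p1,Y)→(p0,X,→)
state=p0 head=2 tape=__YX[Y]YXXX   (p0,Y)→(p0,X,←)
state=p0 head=1 tape=__Y[X]XYXXX   (p0,X)→(p1,Y,→)
state=p1 head=2 tape=__YY[X]YXXX   (p1,X)→(p0,X,←)
state=p0 head=1 tape=__Y[Y]XYXXX   (p0,Y)→(p0,X,←)
state=p0 head=0 tape=__[Y]XXYXXX   (p0,Y)→(p0,X,←)
state=p0 head=-1 tape=_[_]XXXYXXX   (p0,_)→(p2,Y,←)
state=p2 head=-2 tape=[_]YXXXYXXX
The non-blank tape span at halt is YXXXYXXX.

YXXXYXXX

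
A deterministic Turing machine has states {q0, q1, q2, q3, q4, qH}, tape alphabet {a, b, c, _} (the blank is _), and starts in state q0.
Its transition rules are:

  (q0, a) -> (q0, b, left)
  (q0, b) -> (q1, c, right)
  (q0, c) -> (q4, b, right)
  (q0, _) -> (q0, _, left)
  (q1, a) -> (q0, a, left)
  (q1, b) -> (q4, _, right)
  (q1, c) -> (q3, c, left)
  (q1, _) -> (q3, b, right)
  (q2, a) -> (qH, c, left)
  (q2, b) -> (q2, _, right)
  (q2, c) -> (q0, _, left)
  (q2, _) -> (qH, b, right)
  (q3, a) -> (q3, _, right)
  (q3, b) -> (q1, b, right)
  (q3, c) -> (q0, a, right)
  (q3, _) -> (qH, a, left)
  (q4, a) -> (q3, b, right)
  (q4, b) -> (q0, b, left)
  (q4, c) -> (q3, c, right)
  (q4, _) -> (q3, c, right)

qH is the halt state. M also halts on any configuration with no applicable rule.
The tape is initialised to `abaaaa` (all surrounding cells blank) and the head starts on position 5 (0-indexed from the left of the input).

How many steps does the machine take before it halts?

19

q0 | abaaa[a]__   read a → write b, move left, go to q0
q0 | abaa[a]b__   read a → write b, move left, go to q0
q0 | aba[a]bb__   read a → write b, move left, go to q0
q0 | ab[a]bbb__   read a → write b, move left, go to q0
q0 | a[b]bbbb__   read b → write c, move right, go to q1
q1 | ac[b]bbb__   read b → write _, move right, go to q4
q4 | ac_[b]bb__   read b → write b, move left, go to q0
q0 | ac[_]bbb__   read _ → write _, move left, go to q0
q0 | a[c]_bbb__   read c → write b, move right, go to q4
q4 | ab[_]bbb__   read _ → write c, move right, go to q3
q3 | abc[b]bb__   read b → write b, move right, go to q1
q1 | abcb[b]b__   read b → write _, move right, go to q4
q4 | abcb_[b]__   read b → write b, move left, go to q0
q0 | abcb[_]b__   read _ → write _, move left, go to q0
q0 | abc[b]_b__   read b → write c, move right, go to q1
q1 | abcc[_]b__   read _ → write b, move right, go to q3
q3 | abccb[b]__   read b → write b, move right, go to q1
q1 | abccbb[_]_   read _ → write b, move right, go to q3
q3 | abccbbb[_]   read _ → write a, move left, go to qH
qH | abccbb[b]a
M halts after 19 transitions.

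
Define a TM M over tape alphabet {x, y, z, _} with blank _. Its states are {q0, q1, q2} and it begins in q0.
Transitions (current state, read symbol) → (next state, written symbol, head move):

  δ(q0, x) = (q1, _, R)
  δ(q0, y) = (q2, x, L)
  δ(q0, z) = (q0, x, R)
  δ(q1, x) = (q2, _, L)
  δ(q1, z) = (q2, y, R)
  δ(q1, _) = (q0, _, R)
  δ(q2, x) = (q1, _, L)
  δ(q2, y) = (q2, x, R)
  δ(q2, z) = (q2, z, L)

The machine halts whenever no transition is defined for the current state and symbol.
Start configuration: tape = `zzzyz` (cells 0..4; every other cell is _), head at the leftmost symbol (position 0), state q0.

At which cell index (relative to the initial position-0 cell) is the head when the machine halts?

q0 | _[z]zzyz   read z → write x, move R, go to q0
q0 | _x[z]zyz   read z → write x, move R, go to q0
q0 | _xx[z]yz   read z → write x, move R, go to q0
q0 | _xxx[y]z   read y → write x, move L, go to q2
q2 | _xx[x]xz   read x → write _, move L, go to q1
q1 | _x[x]_xz   read x → write _, move L, go to q2
q2 | _[x]__xz   read x → write _, move L, go to q1
q1 | [_]___xz   read _ → write _, move R, go to q0
q0 | _[_]__xz
At halt the head is at cell 0.

0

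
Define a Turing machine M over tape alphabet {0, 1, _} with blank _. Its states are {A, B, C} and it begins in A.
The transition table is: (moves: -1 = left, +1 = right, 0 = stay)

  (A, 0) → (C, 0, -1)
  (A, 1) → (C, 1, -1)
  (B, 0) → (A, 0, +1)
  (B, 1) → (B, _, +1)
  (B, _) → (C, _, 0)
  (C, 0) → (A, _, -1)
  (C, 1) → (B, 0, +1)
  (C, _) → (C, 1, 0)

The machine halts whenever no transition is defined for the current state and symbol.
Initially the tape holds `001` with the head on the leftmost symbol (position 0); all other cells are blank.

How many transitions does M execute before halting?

state=A head=0 tape=__[0]01   (A,0)→(C,0,-1)
state=C head=-1 tape=_[_]001   (C,_)→(C,1,0)
state=C head=-1 tape=_[1]001   (C,1)→(B,0,+1)
state=B head=0 tape=_0[0]01   (B,0)→(A,0,+1)
state=A head=1 tape=_00[0]1   (A,0)→(C,0,-1)
state=C head=0 tape=_0[0]01   (C,0)→(A,_,-1)
state=A head=-1 tape=_[0]_01   (A,0)→(C,0,-1)
state=C head=-2 tape=[_]0_01   (C,_)→(C,1,0)
state=C head=-2 tape=[1]0_01   (C,1)→(B,0,+1)
state=B head=-1 tape=0[0]_01   (B,0)→(A,0,+1)
state=A head=0 tape=00[_]01
M halts after 10 transitions.

10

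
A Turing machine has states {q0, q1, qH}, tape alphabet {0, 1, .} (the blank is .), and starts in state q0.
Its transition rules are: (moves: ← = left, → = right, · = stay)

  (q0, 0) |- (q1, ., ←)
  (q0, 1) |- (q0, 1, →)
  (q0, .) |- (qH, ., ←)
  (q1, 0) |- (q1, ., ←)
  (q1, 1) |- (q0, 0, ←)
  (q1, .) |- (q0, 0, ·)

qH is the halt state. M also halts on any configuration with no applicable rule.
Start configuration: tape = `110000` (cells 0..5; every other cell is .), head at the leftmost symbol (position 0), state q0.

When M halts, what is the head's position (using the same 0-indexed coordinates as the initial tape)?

q0 | ..[1]10000   read 1 → write 1, move →, go to q0
q0 | ..1[1]0000   read 1 → write 1, move →, go to q0
q0 | ..11[0]000   read 0 → write ., move ←, go to q1
q1 | ..1[1].000   read 1 → write 0, move ←, go to q0
q0 | ..[1]0.000   read 1 → write 1, move →, go to q0
q0 | ..1[0].000   read 0 → write ., move ←, go to q1
q1 | ..[1]..000   read 1 → write 0, move ←, go to q0
q0 | .[.]0..000   read . → write ., move ←, go to qH
qH | [.].0..000
At halt the head is at cell -2.

-2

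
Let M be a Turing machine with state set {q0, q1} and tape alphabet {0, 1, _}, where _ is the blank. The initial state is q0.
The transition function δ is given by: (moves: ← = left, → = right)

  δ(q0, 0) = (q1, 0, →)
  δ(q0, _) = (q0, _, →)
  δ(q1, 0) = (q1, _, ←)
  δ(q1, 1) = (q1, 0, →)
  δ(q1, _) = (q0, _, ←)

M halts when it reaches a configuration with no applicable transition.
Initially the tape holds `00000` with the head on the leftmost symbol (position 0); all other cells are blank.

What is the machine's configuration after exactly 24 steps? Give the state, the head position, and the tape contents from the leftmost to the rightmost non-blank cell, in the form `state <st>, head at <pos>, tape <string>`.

state q0, head at 4, tape 0

q0 | __[0]0000_   read 0 → write 0, move →, go to q1
q1 | __0[0]000_   read 0 → write _, move ←, go to q1
q1 | __[0]_000_   read 0 → write _, move ←, go to q1
q1 | _[_]__000_   read _ → write _, move ←, go to q0
q0 | [_]___000_   read _ → write _, move →, go to q0
q0 | _[_]__000_   read _ → write _, move →, go to q0
q0 | __[_]_000_   read _ → write _, move →, go to q0
q0 | ___[_]000_   read _ → write _, move →, go to q0
q0 | ____[0]00_   read 0 → write 0, move →, go to q1
q1 | ____0[0]0_   read 0 → write _, move ←, go to q1
q1 | ____[0]_0_   read 0 → write _, move ←, go to q1
q1 | ___[_]__0_   read _ → write _, move ←, go to q0
q0 | __[_]___0_   read _ → write _, move →, go to q0
q0 | ___[_]__0_   read _ → write _, move →, go to q0
q0 | ____[_]_0_   read _ → write _, move →, go to q0
q0 | _____[_]0_   read _ → write _, move →, go to q0
q0 | ______[0]_   read 0 → write 0, move →, go to q1
q1 | ______0[_]   read _ → write _, move ←, go to q0
q0 | ______[0]_   read 0 → write 0, move →, go to q1
q1 | ______0[_]   read _ → write _, move ←, go to q0
q0 | ______[0]_   read 0 → write 0, move →, go to q1
q1 | ______0[_]   read _ → write _, move ←, go to q0
q0 | ______[0]_   read 0 → write 0, move →, go to q1
q1 | ______0[_]   read _ → write _, move ←, go to q0
q0 | ______[0]_
After 24 steps: state q0, head at 4, tape 0.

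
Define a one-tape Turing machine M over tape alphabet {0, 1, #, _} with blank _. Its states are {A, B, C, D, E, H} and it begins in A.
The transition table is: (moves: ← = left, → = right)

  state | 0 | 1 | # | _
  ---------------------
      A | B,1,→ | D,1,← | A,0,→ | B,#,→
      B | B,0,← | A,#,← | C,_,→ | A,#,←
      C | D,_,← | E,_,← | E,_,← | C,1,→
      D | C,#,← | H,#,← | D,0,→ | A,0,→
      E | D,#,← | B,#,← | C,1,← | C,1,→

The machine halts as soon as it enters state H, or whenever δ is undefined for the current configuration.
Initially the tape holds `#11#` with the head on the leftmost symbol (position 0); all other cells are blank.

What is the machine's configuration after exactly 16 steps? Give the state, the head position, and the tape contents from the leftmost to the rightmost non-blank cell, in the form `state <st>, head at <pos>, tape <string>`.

state=A head=0 tape=___[#]11#   (A,#)→(A,0,→)
state=A head=1 tape=___0[1]1#   (A,1)→(D,1,←)
state=D head=0 tape=___[0]11#   (D,0)→(C,#,←)
state=C head=-1 tape=__[_]#11#   (C,_)→(C,1,→)
state=C head=0 tape=__1[#]11#   (C,#)→(E,_,←)
state=E head=-1 tape=__[1]_11#   (E,1)→(B,#,←)
state=B head=-2 tape=_[_]#_11#   (B,_)→(A,#,←)
state=A head=-3 tape=[_]##_11#   (A,_)→(B,#,→)
state=B head=-2 tape=#[#]#_11#   (B,#)→(C,_,→)
state=C head=-1 tape=#_[#]_11#   (C,#)→(E,_,←)
state=E head=-2 tape=#[_]__11#   (E,_)→(C,1,→)
state=C head=-1 tape=#1[_]_11#   (C,_)→(C,1,→)
state=C head=0 tape=#11[_]11#   (C,_)→(C,1,→)
state=C head=1 tape=#111[1]1#   (C,1)→(E,_,←)
state=E head=0 tape=#11[1]_1#   (E,1)→(B,#,←)
state=B head=-1 tape=#1[1]#_1#   (B,1)→(A,#,←)
state=A head=-2 tape=#[1]##_1#
After 16 steps: state A, head at -2, tape #1##_1#.

state A, head at -2, tape #1##_1#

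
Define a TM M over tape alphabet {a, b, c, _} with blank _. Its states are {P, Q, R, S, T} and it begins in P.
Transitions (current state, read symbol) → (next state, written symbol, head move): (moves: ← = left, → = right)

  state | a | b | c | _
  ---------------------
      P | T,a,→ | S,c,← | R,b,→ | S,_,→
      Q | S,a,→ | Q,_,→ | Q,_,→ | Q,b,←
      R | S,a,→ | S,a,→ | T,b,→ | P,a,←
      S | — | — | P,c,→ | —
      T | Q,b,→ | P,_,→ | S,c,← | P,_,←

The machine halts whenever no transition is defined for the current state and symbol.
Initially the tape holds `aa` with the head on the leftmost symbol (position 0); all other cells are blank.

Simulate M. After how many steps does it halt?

9

P | [a]a__   read a → write a, move →, go to T
T | a[a]__   read a → write b, move →, go to Q
Q | ab[_]_   read _ → write b, move ←, go to Q
Q | a[b]b_   read b → write _, move →, go to Q
Q | a_[b]_   read b → write _, move →, go to Q
Q | a__[_]   read _ → write b, move ←, go to Q
Q | a_[_]b   read _ → write b, move ←, go to Q
Q | a[_]bb   read _ → write b, move ←, go to Q
Q | [a]bbb   read a → write a, move →, go to S
S | a[b]bb
M halts after 9 transitions.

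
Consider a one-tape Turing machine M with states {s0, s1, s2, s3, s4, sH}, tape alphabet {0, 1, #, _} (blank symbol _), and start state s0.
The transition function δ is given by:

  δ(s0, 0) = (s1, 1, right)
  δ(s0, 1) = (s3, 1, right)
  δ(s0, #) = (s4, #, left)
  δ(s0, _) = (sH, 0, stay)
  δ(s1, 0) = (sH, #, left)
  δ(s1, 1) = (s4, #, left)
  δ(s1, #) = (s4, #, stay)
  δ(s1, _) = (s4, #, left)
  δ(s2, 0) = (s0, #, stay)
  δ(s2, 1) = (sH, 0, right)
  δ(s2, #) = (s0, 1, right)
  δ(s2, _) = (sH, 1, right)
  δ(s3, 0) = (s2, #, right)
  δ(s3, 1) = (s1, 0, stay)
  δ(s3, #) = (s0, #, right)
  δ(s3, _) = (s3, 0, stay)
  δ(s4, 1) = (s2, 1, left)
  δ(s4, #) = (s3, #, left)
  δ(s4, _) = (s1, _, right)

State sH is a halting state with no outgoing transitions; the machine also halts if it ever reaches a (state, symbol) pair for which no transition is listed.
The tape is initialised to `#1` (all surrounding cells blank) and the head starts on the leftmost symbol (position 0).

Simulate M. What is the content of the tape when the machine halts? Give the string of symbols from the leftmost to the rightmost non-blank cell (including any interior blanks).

s0 | _[#]1___   read # → write #, move left, go to s4
s4 | [_]#1___   read _ → write _, move right, go to s1
s1 | _[#]1___   read # → write #, move stay, go to s4
s4 | _[#]1___   read # → write #, move left, go to s3
s3 | [_]#1___   read _ → write 0, move stay, go to s3
s3 | [0]#1___   read 0 → write #, move right, go to s2
s2 | #[#]1___   read # → write 1, move right, go to s0
s0 | #1[1]___   read 1 → write 1, move right, go to s3
s3 | #11[_]__   read _ → write 0, move stay, go to s3
s3 | #11[0]__   read 0 → write #, move right, go to s2
s2 | #11#[_]_   read _ → write 1, move right, go to sH
sH | #11#1[_]
The non-blank tape span at halt is #11#1.

#11#1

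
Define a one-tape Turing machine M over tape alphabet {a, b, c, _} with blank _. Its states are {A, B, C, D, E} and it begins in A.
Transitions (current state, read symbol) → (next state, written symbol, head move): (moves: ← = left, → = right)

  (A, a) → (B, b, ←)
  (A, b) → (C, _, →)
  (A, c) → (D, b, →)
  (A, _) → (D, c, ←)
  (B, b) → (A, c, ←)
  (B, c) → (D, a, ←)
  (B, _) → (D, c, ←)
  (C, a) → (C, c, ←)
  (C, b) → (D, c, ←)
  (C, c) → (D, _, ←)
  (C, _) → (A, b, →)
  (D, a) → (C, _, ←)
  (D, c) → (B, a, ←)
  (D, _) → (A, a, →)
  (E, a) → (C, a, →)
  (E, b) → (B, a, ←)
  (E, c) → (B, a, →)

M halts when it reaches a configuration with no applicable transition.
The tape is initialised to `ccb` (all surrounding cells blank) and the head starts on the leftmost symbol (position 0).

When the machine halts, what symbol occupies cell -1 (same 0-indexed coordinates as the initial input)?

c

A | ____[c]cb   read c → write b, move →, go to D
D | ____b[c]b   read c → write a, move ←, go to B
B | ____[b]ab   read b → write c, move ←, go to A
A | ___[_]cab   read _ → write c, move ←, go to D
D | __[_]ccab   read _ → write a, move →, go to A
A | __a[c]cab   read c → write b, move →, go to D
D | __ab[c]ab   read c → write a, move ←, go to B
B | __a[b]aab   read b → write c, move ←, go to A
A | __[a]caab   read a → write b, move ←, go to B
B | _[_]bcaab   read _ → write c, move ←, go to D
D | [_]cbcaab   read _ → write a, move →, go to A
A | a[c]bcaab   read c → write b, move →, go to D
D | ab[b]caab
Cell -1 holds c when M halts.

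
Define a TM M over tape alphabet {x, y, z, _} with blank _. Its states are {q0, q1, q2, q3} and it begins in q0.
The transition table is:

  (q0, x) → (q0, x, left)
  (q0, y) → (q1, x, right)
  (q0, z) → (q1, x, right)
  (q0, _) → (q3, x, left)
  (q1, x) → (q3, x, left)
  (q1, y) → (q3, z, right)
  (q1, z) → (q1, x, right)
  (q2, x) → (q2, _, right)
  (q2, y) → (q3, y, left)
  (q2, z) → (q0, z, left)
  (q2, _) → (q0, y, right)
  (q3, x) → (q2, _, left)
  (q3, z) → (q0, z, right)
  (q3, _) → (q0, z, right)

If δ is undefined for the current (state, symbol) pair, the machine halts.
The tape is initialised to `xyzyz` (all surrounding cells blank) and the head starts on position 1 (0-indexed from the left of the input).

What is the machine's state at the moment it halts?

q3

state=q0 head=1 tape=___x[y]zyz_   (q0,y)→(q1,x,right)
state=q1 head=2 tape=___xx[z]yz_   (q1,z)→(q1,x,right)
state=q1 head=3 tape=___xxx[y]z_   (q1,y)→(q3,z,right)
state=q3 head=4 tape=___xxxz[z]_   (q3,z)→(q0,z,right)
state=q0 head=5 tape=___xxxzz[_]   (q0,_)→(q3,x,left)
state=q3 head=4 tape=___xxxz[z]x   (q3,z)→(q0,z,right)
state=q0 head=5 tape=___xxxzz[x]   (q0,x)→(q0,x,left)
state=q0 head=4 tape=___xxxz[z]x   (q0,z)→(q1,x,right)
state=q1 head=5 tape=___xxxzx[x]   (q1,x)→(q3,x,left)
state=q3 head=4 tape=___xxxz[x]x   (q3,x)→(q2,_,left)
state=q2 head=3 tape=___xxx[z]_x   (q2,z)→(q0,z,left)
state=q0 head=2 tape=___xx[x]z_x   (q0,x)→(q0,x,left)
state=q0 head=1 tape=___x[x]xz_x   (q0,x)→(q0,x,left)
state=q0 head=0 tape=___[x]xxz_x   (q0,x)→(q0,x,left)
state=q0 head=-1 tape=__[_]xxxz_x   (q0,_)→(q3,x,left)
state=q3 head=-2 tape=_[_]xxxxz_x   (q3,_)→(q0,z,right)
state=q0 head=-1 tape=_z[x]xxxz_x   (q0,x)→(q0,x,left)
state=q0 head=-2 tape=_[z]xxxxz_x   (q0,z)→(q1,x,right)
state=q1 head=-1 tape=_x[x]xxxz_x   (q1,x)→(q3,x,left)
state=q3 head=-2 tape=_[x]xxxxz_x   (q3,x)→(q2,_,left)
state=q2 head=-3 tape=[_]_xxxxz_x   (q2,_)→(q0,y,right)
state=q0 head=-2 tape=y[_]xxxxz_x   (q0,_)→(q3,x,left)
state=q3 head=-3 tape=[y]xxxxxz_x
No transition is defined for (q3, y); M halts in state q3.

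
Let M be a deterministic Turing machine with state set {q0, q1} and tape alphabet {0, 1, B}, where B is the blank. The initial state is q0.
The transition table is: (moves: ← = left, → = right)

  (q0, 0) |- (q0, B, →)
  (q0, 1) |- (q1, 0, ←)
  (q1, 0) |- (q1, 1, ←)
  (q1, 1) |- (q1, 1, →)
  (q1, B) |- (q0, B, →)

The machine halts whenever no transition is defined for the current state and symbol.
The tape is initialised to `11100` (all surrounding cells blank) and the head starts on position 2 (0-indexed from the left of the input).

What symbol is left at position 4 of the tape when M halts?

state=q0 head=2 tape=11[1]00BB   (q0,1)→(q1,0,←)
state=q1 head=1 tape=1[1]000BB   (q1,1)→(q1,1,→)
state=q1 head=2 tape=11[0]00BB   (q1,0)→(q1,1,←)
state=q1 head=1 tape=1[1]100BB   (q1,1)→(q1,1,→)
state=q1 head=2 tape=11[1]00BB   (q1,1)→(q1,1,→)
state=q1 head=3 tape=111[0]0BB   (q1,0)→(q1,1,←)
state=q1 head=2 tape=11[1]10BB   (q1,1)→(q1,1,→)
state=q1 head=3 tape=111[1]0BB   (q1,1)→(q1,1,→)
state=q1 head=4 tape=1111[0]BB   (q1,0)→(q1,1,←)
state=q1 head=3 tape=111[1]1BB   (q1,1)→(q1,1,→)
state=q1 head=4 tape=1111[1]BB   (q1,1)→(q1,1,→)
state=q1 head=5 tape=11111[B]B   (q1,B)→(q0,B,→)
state=q0 head=6 tape=11111B[B]
Cell 4 holds 1 when M halts.

1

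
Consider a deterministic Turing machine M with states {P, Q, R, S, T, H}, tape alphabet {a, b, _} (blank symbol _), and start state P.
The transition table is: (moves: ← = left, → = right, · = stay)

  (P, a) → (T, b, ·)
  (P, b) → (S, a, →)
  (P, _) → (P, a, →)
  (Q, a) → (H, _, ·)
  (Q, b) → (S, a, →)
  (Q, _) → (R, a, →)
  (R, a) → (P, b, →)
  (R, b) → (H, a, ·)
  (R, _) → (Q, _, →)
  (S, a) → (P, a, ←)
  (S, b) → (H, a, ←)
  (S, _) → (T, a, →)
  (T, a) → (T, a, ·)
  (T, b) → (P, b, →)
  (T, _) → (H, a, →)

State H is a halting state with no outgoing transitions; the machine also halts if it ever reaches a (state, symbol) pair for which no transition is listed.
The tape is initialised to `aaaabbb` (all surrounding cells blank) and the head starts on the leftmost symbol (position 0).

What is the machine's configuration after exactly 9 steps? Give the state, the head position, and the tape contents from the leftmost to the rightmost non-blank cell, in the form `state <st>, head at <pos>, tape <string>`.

state S, head at 5, tape bbbbabb

state=P head=0 tape=[a]aaabbb   (P,a)→(T,b,·)
state=T head=0 tape=[b]aaabbb   (T,b)→(P,b,→)
state=P head=1 tape=b[a]aabbb   (P,a)→(T,b,·)
state=T head=1 tape=b[b]aabbb   (T,b)→(P,b,→)
state=P head=2 tape=bb[a]abbb   (P,a)→(T,b,·)
state=T head=2 tape=bb[b]abbb   (T,b)→(P,b,→)
state=P head=3 tape=bbb[a]bbb   (P,a)→(T,b,·)
state=T head=3 tape=bbb[b]bbb   (T,b)→(P,b,→)
state=P head=4 tape=bbbb[b]bb   (P,b)→(S,a,→)
state=S head=5 tape=bbbba[b]b
After 9 steps: state S, head at 5, tape bbbbabb.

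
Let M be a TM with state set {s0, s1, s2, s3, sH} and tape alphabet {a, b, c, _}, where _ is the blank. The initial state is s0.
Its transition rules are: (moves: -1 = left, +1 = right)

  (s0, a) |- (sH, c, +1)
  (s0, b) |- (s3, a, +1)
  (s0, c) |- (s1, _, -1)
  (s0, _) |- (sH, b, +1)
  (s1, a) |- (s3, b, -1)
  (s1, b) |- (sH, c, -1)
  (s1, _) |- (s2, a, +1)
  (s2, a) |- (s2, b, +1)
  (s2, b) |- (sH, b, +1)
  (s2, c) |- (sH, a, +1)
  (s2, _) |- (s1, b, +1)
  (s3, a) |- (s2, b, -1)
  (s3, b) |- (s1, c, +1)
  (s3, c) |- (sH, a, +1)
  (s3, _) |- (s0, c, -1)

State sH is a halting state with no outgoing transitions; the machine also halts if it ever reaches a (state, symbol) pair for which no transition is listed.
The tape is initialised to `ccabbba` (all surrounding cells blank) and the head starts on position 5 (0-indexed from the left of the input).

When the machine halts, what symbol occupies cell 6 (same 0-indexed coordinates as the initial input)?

b

state=s0 head=5 tape=ccabb[b]a_   (s0,b)→(s3,a,+1)
state=s3 head=6 tape=ccabba[a]_   (s3,a)→(s2,b,-1)
state=s2 head=5 tape=ccabb[a]b_   (s2,a)→(s2,b,+1)
state=s2 head=6 tape=ccabbb[b]_   (s2,b)→(sH,b,+1)
state=sH head=7 tape=ccabbbb[_]
Cell 6 holds b when M halts.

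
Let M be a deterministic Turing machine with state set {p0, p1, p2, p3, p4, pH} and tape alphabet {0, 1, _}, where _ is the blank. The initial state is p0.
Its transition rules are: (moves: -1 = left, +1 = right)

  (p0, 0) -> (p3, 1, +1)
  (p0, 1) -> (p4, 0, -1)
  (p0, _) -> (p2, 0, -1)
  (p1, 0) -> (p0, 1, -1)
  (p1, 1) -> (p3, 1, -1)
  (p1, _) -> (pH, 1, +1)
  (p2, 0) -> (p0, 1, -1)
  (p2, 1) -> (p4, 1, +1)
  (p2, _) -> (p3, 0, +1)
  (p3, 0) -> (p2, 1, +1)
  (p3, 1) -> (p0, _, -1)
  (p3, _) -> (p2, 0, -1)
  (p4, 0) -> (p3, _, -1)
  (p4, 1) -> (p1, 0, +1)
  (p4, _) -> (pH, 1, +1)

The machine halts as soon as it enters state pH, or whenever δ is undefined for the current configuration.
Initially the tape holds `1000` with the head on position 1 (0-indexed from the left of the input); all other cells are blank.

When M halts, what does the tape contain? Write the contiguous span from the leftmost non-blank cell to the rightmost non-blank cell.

state=p0 head=1 tape=_1[0]00   (p0,0)→(p3,1,+1)
state=p3 head=2 tape=_11[0]0   (p3,0)→(p2,1,+1)
state=p2 head=3 tape=_111[0]   (p2,0)→(p0,1,-1)
state=p0 head=2 tape=_11[1]1   (p0,1)→(p4,0,-1)
state=p4 head=1 tape=_1[1]01   (p4,1)→(p1,0,+1)
state=p1 head=2 tape=_10[0]1   (p1,0)→(p0,1,-1)
state=p0 head=1 tape=_1[0]11   (p0,0)→(p3,1,+1)
state=p3 head=2 tape=_11[1]1   (p3,1)→(p0,_,-1)
state=p0 head=1 tape=_1[1]_1   (p0,1)→(p4,0,-1)
state=p4 head=0 tape=_[1]0_1   (p4,1)→(p1,0,+1)
state=p1 head=1 tape=_0[0]_1   (p1,0)→(p0,1,-1)
state=p0 head=0 tape=_[0]1_1   (p0,0)→(p3,1,+1)
state=p3 head=1 tape=_1[1]_1   (p3,1)→(p0,_,-1)
state=p0 head=0 tape=_[1]__1   (p0,1)→(p4,0,-1)
state=p4 head=-1 tape=[_]0__1   (p4,_)→(pH,1,+1)
state=pH head=0 tape=1[0]__1
The non-blank tape span at halt is 10__1.

10__1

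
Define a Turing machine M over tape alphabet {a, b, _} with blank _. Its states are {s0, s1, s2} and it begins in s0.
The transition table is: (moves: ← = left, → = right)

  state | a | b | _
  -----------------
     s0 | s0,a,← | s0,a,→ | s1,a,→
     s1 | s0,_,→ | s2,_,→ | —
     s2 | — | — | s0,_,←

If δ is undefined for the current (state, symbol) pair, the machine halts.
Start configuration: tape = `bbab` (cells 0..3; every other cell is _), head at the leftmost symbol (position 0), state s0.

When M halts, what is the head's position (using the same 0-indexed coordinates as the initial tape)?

5

state=s0 head=0 tape=_[b]bab__   (s0,b)→(s0,a,→)
state=s0 head=1 tape=_a[b]ab__   (s0,b)→(s0,a,→)
state=s0 head=2 tape=_aa[a]b__   (s0,a)→(s0,a,←)
state=s0 head=1 tape=_a[a]ab__   (s0,a)→(s0,a,←)
state=s0 head=0 tape=_[a]aab__   (s0,a)→(s0,a,←)
state=s0 head=-1 tape=[_]aaab__   (s0,_)→(s1,a,→)
state=s1 head=0 tape=a[a]aab__   (s1,a)→(s0,_,→)
state=s0 head=1 tape=a_[a]ab__   (s0,a)→(s0,a,←)
state=s0 head=0 tape=a[_]aab__   (s0,_)→(s1,a,→)
state=s1 head=1 tape=aa[a]ab__   (s1,a)→(s0,_,→)
state=s0 head=2 tape=aa_[a]b__   (s0,a)→(s0,a,←)
state=s0 head=1 tape=aa[_]ab__   (s0,_)→(s1,a,→)
state=s1 head=2 tape=aaa[a]b__   (s1,a)→(s0,_,→)
state=s0 head=3 tape=aaa_[b]__   (s0,b)→(s0,a,→)
state=s0 head=4 tape=aaa_a[_]_   (s0,_)→(s1,a,→)
state=s1 head=5 tape=aaa_aa[_]
At halt the head is at cell 5.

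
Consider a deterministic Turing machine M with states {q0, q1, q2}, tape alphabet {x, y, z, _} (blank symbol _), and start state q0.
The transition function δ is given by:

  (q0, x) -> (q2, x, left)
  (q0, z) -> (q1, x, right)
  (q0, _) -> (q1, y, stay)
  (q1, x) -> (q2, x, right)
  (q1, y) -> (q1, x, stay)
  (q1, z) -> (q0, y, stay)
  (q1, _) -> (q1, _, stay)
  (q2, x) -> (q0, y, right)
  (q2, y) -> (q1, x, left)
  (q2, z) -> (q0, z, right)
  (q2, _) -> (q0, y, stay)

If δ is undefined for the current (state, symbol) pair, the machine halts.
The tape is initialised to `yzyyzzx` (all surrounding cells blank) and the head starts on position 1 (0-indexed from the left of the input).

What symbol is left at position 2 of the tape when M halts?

x

state=q0 head=1 tape=y[z]yyzzx   (q0,z)→(q1,x,right)
state=q1 head=2 tape=yx[y]yzzx   (q1,y)→(q1,x,stay)
state=q1 head=2 tape=yx[x]yzzx   (q1,x)→(q2,x,right)
state=q2 head=3 tape=yxx[y]zzx   (q2,y)→(q1,x,left)
state=q1 head=2 tape=yx[x]xzzx   (q1,x)→(q2,x,right)
state=q2 head=3 tape=yxx[x]zzx   (q2,x)→(q0,y,right)
state=q0 head=4 tape=yxxy[z]zx   (q0,z)→(q1,x,right)
state=q1 head=5 tape=yxxyx[z]x   (q1,z)→(q0,y,stay)
state=q0 head=5 tape=yxxyx[y]x
Cell 2 holds x when M halts.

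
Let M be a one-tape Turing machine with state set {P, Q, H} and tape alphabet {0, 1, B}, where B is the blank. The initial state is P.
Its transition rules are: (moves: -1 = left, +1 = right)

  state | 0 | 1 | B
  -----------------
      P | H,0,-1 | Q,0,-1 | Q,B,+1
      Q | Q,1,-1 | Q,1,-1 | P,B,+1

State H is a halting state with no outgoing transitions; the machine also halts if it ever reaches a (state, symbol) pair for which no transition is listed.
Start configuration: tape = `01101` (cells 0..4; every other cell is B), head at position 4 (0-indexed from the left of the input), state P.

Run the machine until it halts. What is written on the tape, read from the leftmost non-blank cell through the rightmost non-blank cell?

01110

state=P head=4 tape=B0110[1]   (P,1)→(Q,0,-1)
state=Q head=3 tape=B011[0]0   (Q,0)→(Q,1,-1)
state=Q head=2 tape=B01[1]10   (Q,1)→(Q,1,-1)
state=Q head=1 tape=B0[1]110   (Q,1)→(Q,1,-1)
state=Q head=0 tape=B[0]1110   (Q,0)→(Q,1,-1)
state=Q head=-1 tape=[B]11110   (Q,B)→(P,B,+1)
state=P head=0 tape=B[1]1110   (P,1)→(Q,0,-1)
state=Q head=-1 tape=[B]01110   (Q,B)→(P,B,+1)
state=P head=0 tape=B[0]1110   (P,0)→(H,0,-1)
state=H head=-1 tape=[B]01110
The non-blank tape span at halt is 01110.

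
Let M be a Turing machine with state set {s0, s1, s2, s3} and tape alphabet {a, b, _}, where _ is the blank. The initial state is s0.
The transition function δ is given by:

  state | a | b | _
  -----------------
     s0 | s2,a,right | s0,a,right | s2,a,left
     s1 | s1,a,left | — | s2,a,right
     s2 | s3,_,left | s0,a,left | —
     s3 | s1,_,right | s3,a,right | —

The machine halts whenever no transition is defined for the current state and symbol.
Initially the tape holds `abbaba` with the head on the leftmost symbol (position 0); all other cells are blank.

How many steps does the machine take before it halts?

22

s0 | [a]bbaba_   read a → write a, move right, go to s2
s2 | a[b]baba_   read b → write a, move left, go to s0
s0 | [a]ababa_   read a → write a, move right, go to s2
s2 | a[a]baba_   read a → write _, move left, go to s3
s3 | [a]_baba_   read a → write _, move right, go to s1
s1 | _[_]baba_   read _ → write a, move right, go to s2
s2 | _a[b]aba_   read b → write a, move left, go to s0
s0 | _[a]aaba_   read a → write a, move right, go to s2
s2 | _a[a]aba_   read a → write _, move left, go to s3
s3 | _[a]_aba_   read a → write _, move right, go to s1
s1 | __[_]aba_   read _ → write a, move right, go to s2
s2 | __a[a]ba_   read a → write _, move left, go to s3
s3 | __[a]_ba_   read a → write _, move right, go to s1
s1 | ___[_]ba_   read _ → write a, move right, go to s2
s2 | ___a[b]a_   read b → write a, move left, go to s0
s0 | ___[a]aa_   read a → write a, move right, go to s2
s2 | ___a[a]a_   read a → write _, move left, go to s3
s3 | ___[a]_a_   read a → write _, move right, go to s1
s1 | ____[_]a_   read _ → write a, move right, go to s2
s2 | ____a[a]_   read a → write _, move left, go to s3
s3 | ____[a]__   read a → write _, move right, go to s1
s1 | _____[_]_   read _ → write a, move right, go to s2
s2 | _____a[_]
M halts after 22 transitions.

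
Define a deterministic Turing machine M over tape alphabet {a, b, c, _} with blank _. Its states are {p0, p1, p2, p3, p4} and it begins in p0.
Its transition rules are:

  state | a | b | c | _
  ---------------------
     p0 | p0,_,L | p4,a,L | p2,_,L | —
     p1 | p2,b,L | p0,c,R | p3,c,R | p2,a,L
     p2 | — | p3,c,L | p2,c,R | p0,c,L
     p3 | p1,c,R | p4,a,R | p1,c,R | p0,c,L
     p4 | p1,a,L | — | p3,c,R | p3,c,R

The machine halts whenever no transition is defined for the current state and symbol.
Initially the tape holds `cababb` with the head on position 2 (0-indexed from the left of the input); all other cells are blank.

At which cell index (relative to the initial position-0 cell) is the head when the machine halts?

state=p0 head=2 tape=ca[b]abb_   (p0,b)→(p4,a,L)
state=p4 head=1 tape=c[a]aabb_   (p4,a)→(p1,a,L)
state=p1 head=0 tape=[c]aaabb_   (p1,c)→(p3,c,R)
state=p3 head=1 tape=c[a]aabb_   (p3,a)→(p1,c,R)
state=p1 head=2 tape=cc[a]abb_   (p1,a)→(p2,b,L)
state=p2 head=1 tape=c[c]babb_   (p2,c)→(p2,c,R)
state=p2 head=2 tape=cc[b]abb_   (p2,b)→(p3,c,L)
state=p3 head=1 tape=c[c]cabb_   (p3,c)→(p1,c,R)
state=p1 head=2 tape=cc[c]abb_   (p1,c)→(p3,c,R)
state=p3 head=3 tape=ccc[a]bb_   (p3,a)→(p1,c,R)
state=p1 head=4 tape=cccc[b]b_   (p1,b)→(p0,c,R)
state=p0 head=5 tape=ccccc[b]_   (p0,b)→(p4,a,L)
state=p4 head=4 tape=cccc[c]a_   (p4,c)→(p3,c,R)
state=p3 head=5 tape=ccccc[a]_   (p3,a)→(p1,c,R)
state=p1 head=6 tape=cccccc[_]   (p1,_)→(p2,a,L)
state=p2 head=5 tape=ccccc[c]a   (p2,c)→(p2,c,R)
state=p2 head=6 tape=cccccc[a]
At halt the head is at cell 6.

6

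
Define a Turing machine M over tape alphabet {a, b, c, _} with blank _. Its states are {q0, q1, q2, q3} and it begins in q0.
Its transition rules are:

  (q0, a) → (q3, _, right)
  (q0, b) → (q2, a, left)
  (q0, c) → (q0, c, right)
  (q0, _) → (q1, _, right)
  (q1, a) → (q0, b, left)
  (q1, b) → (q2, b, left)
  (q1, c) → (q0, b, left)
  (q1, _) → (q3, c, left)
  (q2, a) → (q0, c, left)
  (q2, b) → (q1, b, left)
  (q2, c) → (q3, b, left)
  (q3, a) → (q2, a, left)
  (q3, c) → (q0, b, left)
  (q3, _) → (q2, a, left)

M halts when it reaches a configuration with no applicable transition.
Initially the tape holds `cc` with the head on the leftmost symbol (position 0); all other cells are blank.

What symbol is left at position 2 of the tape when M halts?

q0 | _[c]c__   read c → write c, move right, go to q0
q0 | _c[c]__   read c → write c, move right, go to q0
q0 | _cc[_]_   read _ → write _, move right, go to q1
q1 | _cc_[_]   read _ → write c, move left, go to q3
q3 | _cc[_]c   read _ → write a, move left, go to q2
q2 | _c[c]ac   read c → write b, move left, go to q3
q3 | _[c]bac   read c → write b, move left, go to q0
q0 | [_]bbac   read _ → write _, move right, go to q1
q1 | _[b]bac   read b → write b, move left, go to q2
q2 | [_]bbac
Cell 2 holds a when M halts.

a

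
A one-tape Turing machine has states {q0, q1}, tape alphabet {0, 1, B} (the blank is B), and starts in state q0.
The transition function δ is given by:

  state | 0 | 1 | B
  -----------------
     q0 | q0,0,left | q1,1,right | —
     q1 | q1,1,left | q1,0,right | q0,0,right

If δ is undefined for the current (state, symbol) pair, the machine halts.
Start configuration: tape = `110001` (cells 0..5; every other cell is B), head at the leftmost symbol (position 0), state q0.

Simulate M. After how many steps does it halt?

q0 | B[1]10001BB   read 1 → write 1, move right, go to q1
q1 | B1[1]0001BB   read 1 → write 0, move right, go to q1
q1 | B10[0]001BB   read 0 → write 1, move left, go to q1
q1 | B1[0]1001BB   read 0 → write 1, move left, go to q1
q1 | B[1]11001BB   read 1 → write 0, move right, go to q1
q1 | B0[1]1001BB   read 1 → write 0, move right, go to q1
q1 | B00[1]001BB   read 1 → write 0, move right, go to q1
q1 | B000[0]01BB   read 0 → write 1, move left, go to q1
q1 | B00[0]101BB   read 0 → write 1, move left, go to q1
q1 | B0[0]1101BB   read 0 → write 1, move left, go to q1
q1 | B[0]11101BB   read 0 → write 1, move left, go to q1
q1 | [B]111101BB   read B → write 0, move right, go to q0
q0 | 0[1]11101BB   read 1 → write 1, move right, go to q1
q1 | 01[1]1101BB   read 1 → write 0, move right, go to q1
q1 | 010[1]101BB   read 1 → write 0, move right, go to q1
q1 | 0100[1]01BB   read 1 → write 0, move right, go to q1
q1 | 01000[0]1BB   read 0 → write 1, move left, go to q1
q1 | 0100[0]11BB   read 0 → write 1, move left, go to q1
q1 | 010[0]111BB   read 0 → write 1, move left, go to q1
q1 | 01[0]1111BB   read 0 → write 1, move left, go to q1
q1 | 0[1]11111BB   read 1 → write 0, move right, go to q1
q1 | 00[1]1111BB   read 1 → write 0, move right, go to q1
q1 | 000[1]111BB   read 1 → write 0, move right, go to q1
q1 | 0000[1]11BB   read 1 → write 0, move right, go to q1
q1 | 00000[1]1BB   read 1 → write 0, move right, go to q1
q1 | 000000[1]BB   read 1 → write 0, move right, go to q1
q1 | 0000000[B]B   read B → write 0, move right, go to q0
q0 | 00000000[B]
M halts after 27 transitions.

27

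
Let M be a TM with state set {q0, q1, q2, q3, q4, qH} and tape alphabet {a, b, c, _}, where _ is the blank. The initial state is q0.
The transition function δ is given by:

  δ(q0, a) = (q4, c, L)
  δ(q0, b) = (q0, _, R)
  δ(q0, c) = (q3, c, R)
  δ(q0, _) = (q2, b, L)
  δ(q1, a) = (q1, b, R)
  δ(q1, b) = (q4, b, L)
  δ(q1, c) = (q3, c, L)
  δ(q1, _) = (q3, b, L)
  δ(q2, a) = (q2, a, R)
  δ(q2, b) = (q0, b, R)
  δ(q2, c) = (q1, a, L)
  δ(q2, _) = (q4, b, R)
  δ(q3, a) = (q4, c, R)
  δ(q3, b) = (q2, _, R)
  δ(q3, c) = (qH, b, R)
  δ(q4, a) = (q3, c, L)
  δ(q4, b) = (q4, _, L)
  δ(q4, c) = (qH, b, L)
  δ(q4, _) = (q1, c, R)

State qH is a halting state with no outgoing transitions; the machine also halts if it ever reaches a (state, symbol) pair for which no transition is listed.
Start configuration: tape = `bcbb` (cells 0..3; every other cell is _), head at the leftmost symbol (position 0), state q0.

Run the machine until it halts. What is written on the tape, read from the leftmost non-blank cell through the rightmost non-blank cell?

state=q0 head=0 tape=[b]cbb__   (q0,b)→(q0,_,R)
state=q0 head=1 tape=_[c]bb__   (q0,c)→(q3,c,R)
state=q3 head=2 tape=_c[b]b__   (q3,b)→(q2,_,R)
state=q2 head=3 tape=_c_[b]__   (q2,b)→(q0,b,R)
state=q0 head=4 tape=_c_b[_]_   (q0,_)→(q2,b,L)
state=q2 head=3 tape=_c_[b]b_   (q2,b)→(q0,b,R)
state=q0 head=4 tape=_c_b[b]_   (q0,b)→(q0,_,R)
state=q0 head=5 tape=_c_b_[_]   (q0,_)→(q2,b,L)
state=q2 head=4 tape=_c_b[_]b   (q2,_)→(q4,b,R)
state=q4 head=5 tape=_c_bb[b]   (q4,b)→(q4,_,L)
state=q4 head=4 tape=_c_b[b]_   (q4,b)→(q4,_,L)
state=q4 head=3 tape=_c_[b]__   (q4,b)→(q4,_,L)
state=q4 head=2 tape=_c[_]___   (q4,_)→(q1,c,R)
state=q1 head=3 tape=_cc[_]__   (q1,_)→(q3,b,L)
state=q3 head=2 tape=_c[c]b__   (q3,c)→(qH,b,R)
state=qH head=3 tape=_cb[b]__
The non-blank tape span at halt is cbb.

cbb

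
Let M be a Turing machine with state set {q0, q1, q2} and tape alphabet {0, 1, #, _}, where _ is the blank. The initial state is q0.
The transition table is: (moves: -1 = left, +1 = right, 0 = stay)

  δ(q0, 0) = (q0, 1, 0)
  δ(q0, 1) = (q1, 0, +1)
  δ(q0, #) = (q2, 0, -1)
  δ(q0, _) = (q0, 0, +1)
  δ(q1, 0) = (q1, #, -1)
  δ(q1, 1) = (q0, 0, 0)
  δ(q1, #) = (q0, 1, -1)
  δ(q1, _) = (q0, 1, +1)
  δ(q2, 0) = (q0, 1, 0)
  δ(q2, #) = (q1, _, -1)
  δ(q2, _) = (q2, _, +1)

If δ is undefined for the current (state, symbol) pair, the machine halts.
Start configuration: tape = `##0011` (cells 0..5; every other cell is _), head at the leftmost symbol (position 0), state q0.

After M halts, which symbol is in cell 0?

state=q0 head=0 tape=_[#]#0011   (q0,#)→(q2,0,-1)
state=q2 head=-1 tape=[_]0#0011   (q2,_)→(q2,_,+1)
state=q2 head=0 tape=_[0]#0011   (q2,0)→(q0,1,0)
state=q0 head=0 tape=_[1]#0011   (q0,1)→(q1,0,+1)
state=q1 head=1 tape=_0[#]0011   (q1,#)→(q0,1,-1)
state=q0 head=0 tape=_[0]10011   (q0,0)→(q0,1,0)
state=q0 head=0 tape=_[1]10011   (q0,1)→(q1,0,+1)
state=q1 head=1 tape=_0[1]0011   (q1,1)→(q0,0,0)
state=q0 head=1 tape=_0[0]0011   (q0,0)→(q0,1,0)
state=q0 head=1 tape=_0[1]0011   (q0,1)→(q1,0,+1)
state=q1 head=2 tape=_00[0]011   (q1,0)→(q1,#,-1)
state=q1 head=1 tape=_0[0]#011   (q1,0)→(q1,#,-1)
state=q1 head=0 tape=_[0]##011   (q1,0)→(q1,#,-1)
state=q1 head=-1 tape=[_]###011   (q1,_)→(q0,1,+1)
state=q0 head=0 tape=1[#]##011   (q0,#)→(q2,0,-1)
state=q2 head=-1 tape=[1]0##011
Cell 0 holds 0 when M halts.

0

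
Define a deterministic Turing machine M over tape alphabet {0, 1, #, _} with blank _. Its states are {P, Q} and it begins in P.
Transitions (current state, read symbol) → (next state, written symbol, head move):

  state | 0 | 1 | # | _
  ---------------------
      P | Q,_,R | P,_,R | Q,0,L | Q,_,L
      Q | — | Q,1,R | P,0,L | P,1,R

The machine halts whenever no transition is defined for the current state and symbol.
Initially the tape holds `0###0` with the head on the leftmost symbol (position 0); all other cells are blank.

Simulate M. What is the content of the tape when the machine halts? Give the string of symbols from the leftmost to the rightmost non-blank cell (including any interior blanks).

P | _[0]###0   read 0 → write _, move R, go to Q
Q | __[#]##0   read # → write 0, move L, go to P
P | _[_]0##0   read _ → write _, move L, go to Q
Q | [_]_0##0   read _ → write 1, move R, go to P
P | 1[_]0##0   read _ → write _, move L, go to Q
Q | [1]_0##0   read 1 → write 1, move R, go to Q
Q | 1[_]0##0   read _ → write 1, move R, go to P
P | 11[0]##0   read 0 → write _, move R, go to Q
Q | 11_[#]#0   read # → write 0, move L, go to P
P | 11[_]0#0   read _ → write _, move L, go to Q
Q | 1[1]_0#0   read 1 → write 1, move R, go to Q
Q | 11[_]0#0   read _ → write 1, move R, go to P
P | 111[0]#0   read 0 → write _, move R, go to Q
Q | 111_[#]0   read # → write 0, move L, go to P
P | 111[_]00   read _ → write _, move L, go to Q
Q | 11[1]_00   read 1 → write 1, move R, go to Q
Q | 111[_]00   read _ → write 1, move R, go to P
P | 1111[0]0   read 0 → write _, move R, go to Q
Q | 1111_[0]
The non-blank tape span at halt is 1111_0.

1111_0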